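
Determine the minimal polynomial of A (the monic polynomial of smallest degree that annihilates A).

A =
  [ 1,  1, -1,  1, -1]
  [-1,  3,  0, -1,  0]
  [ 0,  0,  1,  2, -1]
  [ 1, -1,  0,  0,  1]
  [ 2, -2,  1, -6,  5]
x^3 - 6*x^2 + 12*x - 8

The characteristic polynomial is χ_A(x) = (x - 2)^5, so the eigenvalues are known. The minimal polynomial is
  m_A(x) = Π_λ (x − λ)^{k_λ}
where k_λ is the size of the *largest* Jordan block for λ (equivalently, the smallest k with (A − λI)^k v = 0 for every generalised eigenvector v of λ).

  λ = 2: largest Jordan block has size 3, contributing (x − 2)^3

So m_A(x) = (x - 2)^3 = x^3 - 6*x^2 + 12*x - 8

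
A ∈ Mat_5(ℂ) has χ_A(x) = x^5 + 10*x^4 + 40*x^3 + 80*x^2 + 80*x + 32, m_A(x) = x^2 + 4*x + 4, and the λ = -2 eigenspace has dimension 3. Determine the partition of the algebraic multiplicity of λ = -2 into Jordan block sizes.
Block sizes for λ = -2: [2, 2, 1]

Step 1 — from the characteristic polynomial, algebraic multiplicity of λ = -2 is 5. From dim ker(A − (-2)·I) = 3, there are exactly 3 Jordan blocks for λ = -2.
Step 2 — from the minimal polynomial, the factor (x + 2)^2 tells us the largest block for λ = -2 has size 2.
Step 3 — with total size 5, 3 blocks, and largest block 2, the block sizes (in nonincreasing order) are [2, 2, 1].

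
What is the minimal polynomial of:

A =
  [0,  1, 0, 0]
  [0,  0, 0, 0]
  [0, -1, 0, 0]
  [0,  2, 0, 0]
x^2

The characteristic polynomial is χ_A(x) = x^4, so the eigenvalues are known. The minimal polynomial is
  m_A(x) = Π_λ (x − λ)^{k_λ}
where k_λ is the size of the *largest* Jordan block for λ (equivalently, the smallest k with (A − λI)^k v = 0 for every generalised eigenvector v of λ).

  λ = 0: largest Jordan block has size 2, contributing (x − 0)^2

So m_A(x) = x^2 = x^2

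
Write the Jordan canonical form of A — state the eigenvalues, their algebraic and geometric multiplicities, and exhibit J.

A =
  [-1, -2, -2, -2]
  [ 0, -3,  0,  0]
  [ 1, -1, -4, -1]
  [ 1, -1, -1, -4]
J_2(-3) ⊕ J_1(-3) ⊕ J_1(-3)

The characteristic polynomial is
  det(x·I − A) = x^4 + 12*x^3 + 54*x^2 + 108*x + 81 = (x + 3)^4

Eigenvalues and multiplicities (the geometric multiplicity of λ is n − rank(A − λI), which equals the number of Jordan blocks for λ):
  λ = -3: algebraic multiplicity = 4, geometric multiplicity = 3

Determining the block sizes for each eigenvalue:
  λ = -3: 3 blocks summing to 4 forces exactly one block of size 2 and the rest size 1 → block sizes [2, 1, 1]

Assembling the blocks gives a Jordan form
J =
  [-3,  1,  0,  0]
  [ 0, -3,  0,  0]
  [ 0,  0, -3,  0]
  [ 0,  0,  0, -3]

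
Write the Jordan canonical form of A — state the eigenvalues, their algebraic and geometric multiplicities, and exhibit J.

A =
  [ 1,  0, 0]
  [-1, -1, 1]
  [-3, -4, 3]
J_3(1)

The characteristic polynomial is
  det(x·I − A) = x^3 - 3*x^2 + 3*x - 1 = (x - 1)^3

Eigenvalues and multiplicities (the geometric multiplicity of λ is n − rank(A − λI), which equals the number of Jordan blocks for λ):
  λ = 1: algebraic multiplicity = 3, geometric multiplicity = 1

Determining the block sizes for each eigenvalue:
  λ = 1: one block (gm = 1), so the single block has size am = 3 → block sizes [3]

Assembling the blocks gives a Jordan form
J =
  [1, 1, 0]
  [0, 1, 1]
  [0, 0, 1]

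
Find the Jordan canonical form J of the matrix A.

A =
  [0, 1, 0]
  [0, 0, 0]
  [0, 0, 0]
J_2(0) ⊕ J_1(0)

The characteristic polynomial is
  det(x·I − A) = x^3

Eigenvalues and multiplicities (the geometric multiplicity of λ is n − rank(A − λI), which equals the number of Jordan blocks for λ):
  λ = 0: algebraic multiplicity = 3, geometric multiplicity = 2

Determining the block sizes for each eigenvalue:
  λ = 0: 2 blocks summing to 3 forces exactly one block of size 2 and the rest size 1 → block sizes [2, 1]

Assembling the blocks gives a Jordan form
J =
  [0, 1, 0]
  [0, 0, 0]
  [0, 0, 0]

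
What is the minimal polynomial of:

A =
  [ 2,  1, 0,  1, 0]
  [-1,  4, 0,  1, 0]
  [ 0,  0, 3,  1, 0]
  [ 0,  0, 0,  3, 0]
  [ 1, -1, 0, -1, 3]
x^2 - 6*x + 9

The characteristic polynomial is χ_A(x) = (x - 3)^5, so the eigenvalues are known. The minimal polynomial is
  m_A(x) = Π_λ (x − λ)^{k_λ}
where k_λ is the size of the *largest* Jordan block for λ (equivalently, the smallest k with (A − λI)^k v = 0 for every generalised eigenvector v of λ).

  λ = 3: largest Jordan block has size 2, contributing (x − 3)^2

So m_A(x) = (x - 3)^2 = x^2 - 6*x + 9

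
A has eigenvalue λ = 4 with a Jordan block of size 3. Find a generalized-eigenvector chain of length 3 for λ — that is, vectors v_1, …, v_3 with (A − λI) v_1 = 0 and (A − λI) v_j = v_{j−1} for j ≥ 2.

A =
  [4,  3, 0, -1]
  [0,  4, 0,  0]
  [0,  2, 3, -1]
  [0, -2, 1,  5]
A Jordan chain for λ = 4 of length 3:
v_1 = (2, 0, 0, 0)ᵀ
v_2 = (3, 0, 2, -2)ᵀ
v_3 = (0, 1, 0, 0)ᵀ

Let N = A − (4)·I. We want v_3 with N^3 v_3 = 0 but N^2 v_3 ≠ 0; then v_{j-1} := N · v_j for j = 3, …, 2.

Pick v_3 = (0, 1, 0, 0)ᵀ.
Then v_2 = N · v_3 = (3, 0, 2, -2)ᵀ.
Then v_1 = N · v_2 = (2, 0, 0, 0)ᵀ.

Sanity check: (A − (4)·I) v_1 = (0, 0, 0, 0)ᵀ = 0. ✓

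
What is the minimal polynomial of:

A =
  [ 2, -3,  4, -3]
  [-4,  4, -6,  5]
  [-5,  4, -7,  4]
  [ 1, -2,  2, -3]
x^3 + 3*x^2 + 3*x + 1

The characteristic polynomial is χ_A(x) = (x + 1)^4, so the eigenvalues are known. The minimal polynomial is
  m_A(x) = Π_λ (x − λ)^{k_λ}
where k_λ is the size of the *largest* Jordan block for λ (equivalently, the smallest k with (A − λI)^k v = 0 for every generalised eigenvector v of λ).

  λ = -1: largest Jordan block has size 3, contributing (x + 1)^3

So m_A(x) = (x + 1)^3 = x^3 + 3*x^2 + 3*x + 1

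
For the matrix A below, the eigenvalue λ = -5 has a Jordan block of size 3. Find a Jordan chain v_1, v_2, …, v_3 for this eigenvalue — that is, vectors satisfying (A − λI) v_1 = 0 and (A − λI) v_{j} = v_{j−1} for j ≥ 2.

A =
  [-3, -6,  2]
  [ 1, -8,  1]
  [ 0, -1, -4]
A Jordan chain for λ = -5 of length 3:
v_1 = (-2, -1, -1)ᵀ
v_2 = (2, 1, 0)ᵀ
v_3 = (1, 0, 0)ᵀ

Let N = A − (-5)·I. We want v_3 with N^3 v_3 = 0 but N^2 v_3 ≠ 0; then v_{j-1} := N · v_j for j = 3, …, 2.

Pick v_3 = (1, 0, 0)ᵀ.
Then v_2 = N · v_3 = (2, 1, 0)ᵀ.
Then v_1 = N · v_2 = (-2, -1, -1)ᵀ.

Sanity check: (A − (-5)·I) v_1 = (0, 0, 0)ᵀ = 0. ✓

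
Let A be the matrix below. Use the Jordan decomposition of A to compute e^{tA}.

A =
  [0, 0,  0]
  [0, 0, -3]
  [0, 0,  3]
e^{tA} =
  [1, 0, 0]
  [0, 1, 1 - exp(3*t)]
  [0, 0, exp(3*t)]

Strategy: write A = P · J · P⁻¹ where J is a Jordan canonical form, so e^{tA} = P · e^{tJ} · P⁻¹, and e^{tJ} can be computed block-by-block.

A has Jordan form
J =
  [0, 0, 0]
  [0, 0, 0]
  [0, 0, 3]
(up to reordering of blocks).

Per-block formulas:
  For a 1×1 block at λ = 0: exp(t · [0]) = [e^(0t)].
  For a 1×1 block at λ = 3: exp(t · [3]) = [e^(3t)].

After assembling e^{tJ} and conjugating by P, we get:

e^{tA} =
  [1, 0, 0]
  [0, 1, 1 - exp(3*t)]
  [0, 0, exp(3*t)]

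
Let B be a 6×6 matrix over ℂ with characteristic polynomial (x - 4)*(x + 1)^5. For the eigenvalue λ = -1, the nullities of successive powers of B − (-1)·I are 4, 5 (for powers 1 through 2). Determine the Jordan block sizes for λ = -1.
Block sizes for λ = -1: [2, 1, 1, 1]

From the dimensions of kernels of powers, the number of Jordan blocks of size at least j is d_j − d_{j−1} where d_j = dim ker(N^j) (with d_0 = 0). Computing the differences gives [4, 1].
The number of blocks of size exactly k is (#blocks of size ≥ k) − (#blocks of size ≥ k + 1), so the partition is: 3 block(s) of size 1, 1 block(s) of size 2.
In nonincreasing order the block sizes are [2, 1, 1, 1].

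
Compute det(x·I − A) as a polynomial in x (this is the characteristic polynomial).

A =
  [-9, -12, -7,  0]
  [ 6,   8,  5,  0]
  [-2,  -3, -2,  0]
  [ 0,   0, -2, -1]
x^4 + 4*x^3 + 6*x^2 + 4*x + 1

Expanding det(x·I − A) (e.g. by cofactor expansion or by noting that A is similar to its Jordan form J, which has the same characteristic polynomial as A) gives
  χ_A(x) = x^4 + 4*x^3 + 6*x^2 + 4*x + 1
which factors as (x + 1)^4. The eigenvalues (with algebraic multiplicities) are λ = -1 with multiplicity 4.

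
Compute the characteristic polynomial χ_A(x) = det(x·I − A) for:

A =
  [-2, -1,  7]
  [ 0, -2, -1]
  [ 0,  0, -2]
x^3 + 6*x^2 + 12*x + 8

Expanding det(x·I − A) (e.g. by cofactor expansion or by noting that A is similar to its Jordan form J, which has the same characteristic polynomial as A) gives
  χ_A(x) = x^3 + 6*x^2 + 12*x + 8
which factors as (x + 2)^3. The eigenvalues (with algebraic multiplicities) are λ = -2 with multiplicity 3.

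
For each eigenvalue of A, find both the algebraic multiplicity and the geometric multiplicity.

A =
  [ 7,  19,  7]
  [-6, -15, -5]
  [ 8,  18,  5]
λ = -1: alg = 3, geom = 1

Step 1 — factor the characteristic polynomial to read off the algebraic multiplicities:
  χ_A(x) = (x + 1)^3

Step 2 — compute geometric multiplicities via the rank-nullity identity g(λ) = n − rank(A − λI):
  rank(A − (-1)·I) = 2, so dim ker(A − (-1)·I) = n − 2 = 1

Summary:
  λ = -1: algebraic multiplicity = 3, geometric multiplicity = 1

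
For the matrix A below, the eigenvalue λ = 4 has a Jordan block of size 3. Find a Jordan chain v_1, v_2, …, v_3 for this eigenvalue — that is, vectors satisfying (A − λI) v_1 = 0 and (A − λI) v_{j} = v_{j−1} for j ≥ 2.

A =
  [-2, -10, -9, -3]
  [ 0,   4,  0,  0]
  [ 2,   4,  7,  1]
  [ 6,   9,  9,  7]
A Jordan chain for λ = 4 of length 3:
v_1 = (-3, 0, 1, 3)ᵀ
v_2 = (-10, 0, 4, 9)ᵀ
v_3 = (0, 1, 0, 0)ᵀ

Let N = A − (4)·I. We want v_3 with N^3 v_3 = 0 but N^2 v_3 ≠ 0; then v_{j-1} := N · v_j for j = 3, …, 2.

Pick v_3 = (0, 1, 0, 0)ᵀ.
Then v_2 = N · v_3 = (-10, 0, 4, 9)ᵀ.
Then v_1 = N · v_2 = (-3, 0, 1, 3)ᵀ.

Sanity check: (A − (4)·I) v_1 = (0, 0, 0, 0)ᵀ = 0. ✓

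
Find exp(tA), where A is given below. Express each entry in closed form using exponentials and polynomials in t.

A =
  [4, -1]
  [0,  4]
e^{tA} =
  [exp(4*t), -t*exp(4*t)]
  [0, exp(4*t)]

Strategy: write A = P · J · P⁻¹ where J is a Jordan canonical form, so e^{tA} = P · e^{tJ} · P⁻¹, and e^{tJ} can be computed block-by-block.

A has Jordan form
J =
  [4, 1]
  [0, 4]
(up to reordering of blocks).

Per-block formulas:
  For a 2×2 Jordan block J_2(4): exp(t · J_2(4)) = e^(4t)·(I + t·N), where N is the 2×2 nilpotent shift.

After assembling e^{tJ} and conjugating by P, we get:

e^{tA} =
  [exp(4*t), -t*exp(4*t)]
  [0, exp(4*t)]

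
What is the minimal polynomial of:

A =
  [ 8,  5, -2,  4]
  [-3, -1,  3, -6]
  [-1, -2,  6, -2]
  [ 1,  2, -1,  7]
x^3 - 15*x^2 + 75*x - 125

The characteristic polynomial is χ_A(x) = (x - 5)^4, so the eigenvalues are known. The minimal polynomial is
  m_A(x) = Π_λ (x − λ)^{k_λ}
where k_λ is the size of the *largest* Jordan block for λ (equivalently, the smallest k with (A − λI)^k v = 0 for every generalised eigenvector v of λ).

  λ = 5: largest Jordan block has size 3, contributing (x − 5)^3

So m_A(x) = (x - 5)^3 = x^3 - 15*x^2 + 75*x - 125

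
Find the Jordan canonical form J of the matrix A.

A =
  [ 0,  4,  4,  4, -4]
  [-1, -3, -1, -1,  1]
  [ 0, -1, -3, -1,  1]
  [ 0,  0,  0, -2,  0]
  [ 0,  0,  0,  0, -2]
J_3(-2) ⊕ J_1(-2) ⊕ J_1(-2)

The characteristic polynomial is
  det(x·I − A) = x^5 + 10*x^4 + 40*x^3 + 80*x^2 + 80*x + 32 = (x + 2)^5

Eigenvalues and multiplicities (the geometric multiplicity of λ is n − rank(A − λI), which equals the number of Jordan blocks for λ):
  λ = -2: algebraic multiplicity = 5, geometric multiplicity = 3

Determining the block sizes for each eigenvalue:
  λ = -2: with am = 5 and gm = 3, the partition is not yet determined (e.g. several partitions of 5 into 3 parts exist). Let N = A − (-2)·I. Computing rank(N^1) = 2, rank(N^2) = 1, rank(N^3) = 0; the number of blocks of size ≥ j is rank(N^{j−1}) − rank(N^j), giving [3, 1, 1]. So we have 1 block(s) of size 3, 2 block(s) of size 1 → block sizes [3, 1, 1]

Assembling the blocks gives a Jordan form
J =
  [-2,  1,  0,  0,  0]
  [ 0, -2,  1,  0,  0]
  [ 0,  0, -2,  0,  0]
  [ 0,  0,  0, -2,  0]
  [ 0,  0,  0,  0, -2]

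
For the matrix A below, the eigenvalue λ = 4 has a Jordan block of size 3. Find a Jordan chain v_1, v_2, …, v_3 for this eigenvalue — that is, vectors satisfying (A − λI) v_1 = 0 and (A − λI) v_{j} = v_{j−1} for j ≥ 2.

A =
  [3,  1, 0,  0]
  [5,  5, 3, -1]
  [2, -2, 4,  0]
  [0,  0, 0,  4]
A Jordan chain for λ = 4 of length 3:
v_1 = (6, 6, -12, 0)ᵀ
v_2 = (-1, 5, 2, 0)ᵀ
v_3 = (1, 0, 0, 0)ᵀ

Let N = A − (4)·I. We want v_3 with N^3 v_3 = 0 but N^2 v_3 ≠ 0; then v_{j-1} := N · v_j for j = 3, …, 2.

Pick v_3 = (1, 0, 0, 0)ᵀ.
Then v_2 = N · v_3 = (-1, 5, 2, 0)ᵀ.
Then v_1 = N · v_2 = (6, 6, -12, 0)ᵀ.

Sanity check: (A − (4)·I) v_1 = (0, 0, 0, 0)ᵀ = 0. ✓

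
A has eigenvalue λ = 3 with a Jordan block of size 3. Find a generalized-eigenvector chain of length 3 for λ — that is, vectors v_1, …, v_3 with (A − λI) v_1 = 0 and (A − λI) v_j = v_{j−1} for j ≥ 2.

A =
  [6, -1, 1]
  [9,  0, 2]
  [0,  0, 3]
A Jordan chain for λ = 3 of length 3:
v_1 = (1, 3, 0)ᵀ
v_2 = (1, 2, 0)ᵀ
v_3 = (0, 0, 1)ᵀ

Let N = A − (3)·I. We want v_3 with N^3 v_3 = 0 but N^2 v_3 ≠ 0; then v_{j-1} := N · v_j for j = 3, …, 2.

Pick v_3 = (0, 0, 1)ᵀ.
Then v_2 = N · v_3 = (1, 2, 0)ᵀ.
Then v_1 = N · v_2 = (1, 3, 0)ᵀ.

Sanity check: (A − (3)·I) v_1 = (0, 0, 0)ᵀ = 0. ✓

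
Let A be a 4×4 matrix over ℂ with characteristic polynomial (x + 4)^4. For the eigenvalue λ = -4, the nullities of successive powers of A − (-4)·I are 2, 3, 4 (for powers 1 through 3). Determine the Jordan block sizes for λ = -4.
Block sizes for λ = -4: [3, 1]

From the dimensions of kernels of powers, the number of Jordan blocks of size at least j is d_j − d_{j−1} where d_j = dim ker(N^j) (with d_0 = 0). Computing the differences gives [2, 1, 1].
The number of blocks of size exactly k is (#blocks of size ≥ k) − (#blocks of size ≥ k + 1), so the partition is: 1 block(s) of size 1, 1 block(s) of size 3.
In nonincreasing order the block sizes are [3, 1].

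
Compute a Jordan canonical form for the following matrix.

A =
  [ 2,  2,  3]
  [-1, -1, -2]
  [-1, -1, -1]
J_3(0)

The characteristic polynomial is
  det(x·I − A) = x^3

Eigenvalues and multiplicities (the geometric multiplicity of λ is n − rank(A − λI), which equals the number of Jordan blocks for λ):
  λ = 0: algebraic multiplicity = 3, geometric multiplicity = 1

Determining the block sizes for each eigenvalue:
  λ = 0: one block (gm = 1), so the single block has size am = 3 → block sizes [3]

Assembling the blocks gives a Jordan form
J =
  [0, 1, 0]
  [0, 0, 1]
  [0, 0, 0]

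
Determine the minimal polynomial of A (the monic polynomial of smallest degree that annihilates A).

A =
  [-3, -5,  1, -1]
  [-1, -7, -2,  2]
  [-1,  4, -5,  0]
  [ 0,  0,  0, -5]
x^3 + 15*x^2 + 75*x + 125

The characteristic polynomial is χ_A(x) = (x + 5)^4, so the eigenvalues are known. The minimal polynomial is
  m_A(x) = Π_λ (x − λ)^{k_λ}
where k_λ is the size of the *largest* Jordan block for λ (equivalently, the smallest k with (A − λI)^k v = 0 for every generalised eigenvector v of λ).

  λ = -5: largest Jordan block has size 3, contributing (x + 5)^3

So m_A(x) = (x + 5)^3 = x^3 + 15*x^2 + 75*x + 125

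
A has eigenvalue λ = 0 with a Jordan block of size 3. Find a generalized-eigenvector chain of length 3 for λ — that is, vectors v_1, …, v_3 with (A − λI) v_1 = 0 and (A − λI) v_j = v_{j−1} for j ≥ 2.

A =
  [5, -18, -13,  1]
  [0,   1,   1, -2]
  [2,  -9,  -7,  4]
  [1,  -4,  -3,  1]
A Jordan chain for λ = 0 of length 3:
v_1 = (5, 0, 2, 1)ᵀ
v_2 = (-18, 1, -9, -4)ᵀ
v_3 = (0, 1, 0, 0)ᵀ

Let N = A − (0)·I. We want v_3 with N^3 v_3 = 0 but N^2 v_3 ≠ 0; then v_{j-1} := N · v_j for j = 3, …, 2.

Pick v_3 = (0, 1, 0, 0)ᵀ.
Then v_2 = N · v_3 = (-18, 1, -9, -4)ᵀ.
Then v_1 = N · v_2 = (5, 0, 2, 1)ᵀ.

Sanity check: (A − (0)·I) v_1 = (0, 0, 0, 0)ᵀ = 0. ✓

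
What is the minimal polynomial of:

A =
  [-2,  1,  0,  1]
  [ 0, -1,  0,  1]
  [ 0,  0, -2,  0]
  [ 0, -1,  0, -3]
x^2 + 4*x + 4

The characteristic polynomial is χ_A(x) = (x + 2)^4, so the eigenvalues are known. The minimal polynomial is
  m_A(x) = Π_λ (x − λ)^{k_λ}
where k_λ is the size of the *largest* Jordan block for λ (equivalently, the smallest k with (A − λI)^k v = 0 for every generalised eigenvector v of λ).

  λ = -2: largest Jordan block has size 2, contributing (x + 2)^2

So m_A(x) = (x + 2)^2 = x^2 + 4*x + 4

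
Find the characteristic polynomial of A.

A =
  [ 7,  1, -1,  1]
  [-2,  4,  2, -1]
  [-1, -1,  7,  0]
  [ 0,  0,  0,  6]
x^4 - 24*x^3 + 216*x^2 - 864*x + 1296

Expanding det(x·I − A) (e.g. by cofactor expansion or by noting that A is similar to its Jordan form J, which has the same characteristic polynomial as A) gives
  χ_A(x) = x^4 - 24*x^3 + 216*x^2 - 864*x + 1296
which factors as (x - 6)^4. The eigenvalues (with algebraic multiplicities) are λ = 6 with multiplicity 4.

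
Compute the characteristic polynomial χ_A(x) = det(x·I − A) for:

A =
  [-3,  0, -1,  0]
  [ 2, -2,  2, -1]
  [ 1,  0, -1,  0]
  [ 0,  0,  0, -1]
x^4 + 7*x^3 + 18*x^2 + 20*x + 8

Expanding det(x·I − A) (e.g. by cofactor expansion or by noting that A is similar to its Jordan form J, which has the same characteristic polynomial as A) gives
  χ_A(x) = x^4 + 7*x^3 + 18*x^2 + 20*x + 8
which factors as (x + 1)*(x + 2)^3. The eigenvalues (with algebraic multiplicities) are λ = -2 with multiplicity 3, λ = -1 with multiplicity 1.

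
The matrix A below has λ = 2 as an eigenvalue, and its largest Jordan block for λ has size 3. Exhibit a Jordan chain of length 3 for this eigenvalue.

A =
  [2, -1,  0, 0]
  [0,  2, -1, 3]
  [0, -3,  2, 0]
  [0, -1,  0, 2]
A Jordan chain for λ = 2 of length 3:
v_1 = (1, 0, 3, 1)ᵀ
v_2 = (0, -1, 0, 0)ᵀ
v_3 = (0, 0, 1, 0)ᵀ

Let N = A − (2)·I. We want v_3 with N^3 v_3 = 0 but N^2 v_3 ≠ 0; then v_{j-1} := N · v_j for j = 3, …, 2.

Pick v_3 = (0, 0, 1, 0)ᵀ.
Then v_2 = N · v_3 = (0, -1, 0, 0)ᵀ.
Then v_1 = N · v_2 = (1, 0, 3, 1)ᵀ.

Sanity check: (A − (2)·I) v_1 = (0, 0, 0, 0)ᵀ = 0. ✓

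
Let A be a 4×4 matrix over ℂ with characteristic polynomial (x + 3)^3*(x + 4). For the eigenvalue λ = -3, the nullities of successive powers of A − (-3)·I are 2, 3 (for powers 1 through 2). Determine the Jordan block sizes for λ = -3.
Block sizes for λ = -3: [2, 1]

From the dimensions of kernels of powers, the number of Jordan blocks of size at least j is d_j − d_{j−1} where d_j = dim ker(N^j) (with d_0 = 0). Computing the differences gives [2, 1].
The number of blocks of size exactly k is (#blocks of size ≥ k) − (#blocks of size ≥ k + 1), so the partition is: 1 block(s) of size 1, 1 block(s) of size 2.
In nonincreasing order the block sizes are [2, 1].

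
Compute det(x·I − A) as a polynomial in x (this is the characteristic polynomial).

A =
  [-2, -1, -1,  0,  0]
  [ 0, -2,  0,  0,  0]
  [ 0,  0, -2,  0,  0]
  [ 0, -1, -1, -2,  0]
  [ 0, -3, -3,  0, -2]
x^5 + 10*x^4 + 40*x^3 + 80*x^2 + 80*x + 32

Expanding det(x·I − A) (e.g. by cofactor expansion or by noting that A is similar to its Jordan form J, which has the same characteristic polynomial as A) gives
  χ_A(x) = x^5 + 10*x^4 + 40*x^3 + 80*x^2 + 80*x + 32
which factors as (x + 2)^5. The eigenvalues (with algebraic multiplicities) are λ = -2 with multiplicity 5.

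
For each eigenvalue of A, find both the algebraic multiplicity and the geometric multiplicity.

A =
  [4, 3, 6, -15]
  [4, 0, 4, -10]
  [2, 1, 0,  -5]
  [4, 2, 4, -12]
λ = -2: alg = 4, geom = 3

Step 1 — factor the characteristic polynomial to read off the algebraic multiplicities:
  χ_A(x) = (x + 2)^4

Step 2 — compute geometric multiplicities via the rank-nullity identity g(λ) = n − rank(A − λI):
  rank(A − (-2)·I) = 1, so dim ker(A − (-2)·I) = n − 1 = 3

Summary:
  λ = -2: algebraic multiplicity = 4, geometric multiplicity = 3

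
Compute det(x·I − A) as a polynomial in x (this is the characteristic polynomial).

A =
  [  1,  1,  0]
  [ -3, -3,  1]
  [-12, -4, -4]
x^3 + 6*x^2 + 12*x + 8

Expanding det(x·I − A) (e.g. by cofactor expansion or by noting that A is similar to its Jordan form J, which has the same characteristic polynomial as A) gives
  χ_A(x) = x^3 + 6*x^2 + 12*x + 8
which factors as (x + 2)^3. The eigenvalues (with algebraic multiplicities) are λ = -2 with multiplicity 3.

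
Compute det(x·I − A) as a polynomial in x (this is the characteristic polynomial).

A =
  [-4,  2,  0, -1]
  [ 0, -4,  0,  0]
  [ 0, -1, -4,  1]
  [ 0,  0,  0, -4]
x^4 + 16*x^3 + 96*x^2 + 256*x + 256

Expanding det(x·I − A) (e.g. by cofactor expansion or by noting that A is similar to its Jordan form J, which has the same characteristic polynomial as A) gives
  χ_A(x) = x^4 + 16*x^3 + 96*x^2 + 256*x + 256
which factors as (x + 4)^4. The eigenvalues (with algebraic multiplicities) are λ = -4 with multiplicity 4.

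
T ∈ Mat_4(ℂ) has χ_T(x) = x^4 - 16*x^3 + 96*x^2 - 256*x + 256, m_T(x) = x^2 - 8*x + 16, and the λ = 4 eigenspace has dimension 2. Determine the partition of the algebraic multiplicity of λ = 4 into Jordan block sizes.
Block sizes for λ = 4: [2, 2]

Step 1 — from the characteristic polynomial, algebraic multiplicity of λ = 4 is 4. From dim ker(T − (4)·I) = 2, there are exactly 2 Jordan blocks for λ = 4.
Step 2 — from the minimal polynomial, the factor (x − 4)^2 tells us the largest block for λ = 4 has size 2.
Step 3 — with total size 4, 2 blocks, and largest block 2, the block sizes (in nonincreasing order) are [2, 2].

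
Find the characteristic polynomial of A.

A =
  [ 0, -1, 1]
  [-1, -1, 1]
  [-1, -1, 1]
x^3

Expanding det(x·I − A) (e.g. by cofactor expansion or by noting that A is similar to its Jordan form J, which has the same characteristic polynomial as A) gives
  χ_A(x) = x^3
which factors as x^3. The eigenvalues (with algebraic multiplicities) are λ = 0 with multiplicity 3.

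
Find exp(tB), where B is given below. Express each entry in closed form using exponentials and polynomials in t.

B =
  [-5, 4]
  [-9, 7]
e^{tB} =
  [-6*t*exp(t) + exp(t), 4*t*exp(t)]
  [-9*t*exp(t), 6*t*exp(t) + exp(t)]

Strategy: write B = P · J · P⁻¹ where J is a Jordan canonical form, so e^{tB} = P · e^{tJ} · P⁻¹, and e^{tJ} can be computed block-by-block.

B has Jordan form
J =
  [1, 1]
  [0, 1]
(up to reordering of blocks).

Per-block formulas:
  For a 2×2 Jordan block J_2(1): exp(t · J_2(1)) = e^(1t)·(I + t·N), where N is the 2×2 nilpotent shift.

After assembling e^{tJ} and conjugating by P, we get:

e^{tB} =
  [-6*t*exp(t) + exp(t), 4*t*exp(t)]
  [-9*t*exp(t), 6*t*exp(t) + exp(t)]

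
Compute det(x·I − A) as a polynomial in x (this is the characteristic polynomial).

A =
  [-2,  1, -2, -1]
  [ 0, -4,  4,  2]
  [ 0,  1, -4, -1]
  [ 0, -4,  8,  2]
x^4 + 8*x^3 + 24*x^2 + 32*x + 16

Expanding det(x·I − A) (e.g. by cofactor expansion or by noting that A is similar to its Jordan form J, which has the same characteristic polynomial as A) gives
  χ_A(x) = x^4 + 8*x^3 + 24*x^2 + 32*x + 16
which factors as (x + 2)^4. The eigenvalues (with algebraic multiplicities) are λ = -2 with multiplicity 4.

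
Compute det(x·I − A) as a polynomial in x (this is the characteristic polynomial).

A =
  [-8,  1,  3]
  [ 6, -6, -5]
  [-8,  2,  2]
x^3 + 12*x^2 + 48*x + 64

Expanding det(x·I − A) (e.g. by cofactor expansion or by noting that A is similar to its Jordan form J, which has the same characteristic polynomial as A) gives
  χ_A(x) = x^3 + 12*x^2 + 48*x + 64
which factors as (x + 4)^3. The eigenvalues (with algebraic multiplicities) are λ = -4 with multiplicity 3.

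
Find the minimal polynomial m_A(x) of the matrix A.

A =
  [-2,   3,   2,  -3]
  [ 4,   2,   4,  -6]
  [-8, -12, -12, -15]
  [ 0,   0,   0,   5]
x^3 + 3*x^2 - 24*x - 80

The characteristic polynomial is χ_A(x) = (x - 5)*(x + 4)^3, so the eigenvalues are known. The minimal polynomial is
  m_A(x) = Π_λ (x − λ)^{k_λ}
where k_λ is the size of the *largest* Jordan block for λ (equivalently, the smallest k with (A − λI)^k v = 0 for every generalised eigenvector v of λ).

  λ = -4: largest Jordan block has size 2, contributing (x + 4)^2
  λ = 5: largest Jordan block has size 1, contributing (x − 5)

So m_A(x) = (x - 5)*(x + 4)^2 = x^3 + 3*x^2 - 24*x - 80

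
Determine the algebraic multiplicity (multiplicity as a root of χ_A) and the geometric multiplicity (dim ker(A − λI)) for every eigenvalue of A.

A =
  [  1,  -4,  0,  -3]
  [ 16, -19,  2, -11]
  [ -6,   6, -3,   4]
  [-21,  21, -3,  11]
λ = -3: alg = 3, geom = 1; λ = -1: alg = 1, geom = 1

Step 1 — factor the characteristic polynomial to read off the algebraic multiplicities:
  χ_A(x) = (x + 1)*(x + 3)^3

Step 2 — compute geometric multiplicities via the rank-nullity identity g(λ) = n − rank(A − λI):
  rank(A − (-3)·I) = 3, so dim ker(A − (-3)·I) = n − 3 = 1
  rank(A − (-1)·I) = 3, so dim ker(A − (-1)·I) = n − 3 = 1

Summary:
  λ = -3: algebraic multiplicity = 3, geometric multiplicity = 1
  λ = -1: algebraic multiplicity = 1, geometric multiplicity = 1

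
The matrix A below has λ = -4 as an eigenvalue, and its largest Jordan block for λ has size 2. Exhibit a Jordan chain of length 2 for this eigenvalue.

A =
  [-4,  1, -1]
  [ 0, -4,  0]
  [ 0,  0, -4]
A Jordan chain for λ = -4 of length 2:
v_1 = (1, 0, 0)ᵀ
v_2 = (0, 1, 0)ᵀ

Let N = A − (-4)·I. We want v_2 with N^2 v_2 = 0 but N^1 v_2 ≠ 0; then v_{j-1} := N · v_j for j = 2, …, 2.

Pick v_2 = (0, 1, 0)ᵀ.
Then v_1 = N · v_2 = (1, 0, 0)ᵀ.

Sanity check: (A − (-4)·I) v_1 = (0, 0, 0)ᵀ = 0. ✓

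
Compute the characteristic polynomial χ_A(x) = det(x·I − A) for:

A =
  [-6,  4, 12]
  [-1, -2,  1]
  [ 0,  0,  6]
x^3 + 2*x^2 - 32*x - 96

Expanding det(x·I − A) (e.g. by cofactor expansion or by noting that A is similar to its Jordan form J, which has the same characteristic polynomial as A) gives
  χ_A(x) = x^3 + 2*x^2 - 32*x - 96
which factors as (x - 6)*(x + 4)^2. The eigenvalues (with algebraic multiplicities) are λ = -4 with multiplicity 2, λ = 6 with multiplicity 1.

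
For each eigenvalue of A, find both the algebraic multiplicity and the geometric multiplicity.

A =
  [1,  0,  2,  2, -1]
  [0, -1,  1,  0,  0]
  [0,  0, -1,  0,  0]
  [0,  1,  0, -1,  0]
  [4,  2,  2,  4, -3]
λ = -1: alg = 5, geom = 2

Step 1 — factor the characteristic polynomial to read off the algebraic multiplicities:
  χ_A(x) = (x + 1)^5

Step 2 — compute geometric multiplicities via the rank-nullity identity g(λ) = n − rank(A − λI):
  rank(A − (-1)·I) = 3, so dim ker(A − (-1)·I) = n − 3 = 2

Summary:
  λ = -1: algebraic multiplicity = 5, geometric multiplicity = 2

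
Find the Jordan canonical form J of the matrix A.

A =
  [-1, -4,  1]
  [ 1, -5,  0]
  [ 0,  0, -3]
J_3(-3)

The characteristic polynomial is
  det(x·I − A) = x^3 + 9*x^2 + 27*x + 27 = (x + 3)^3

Eigenvalues and multiplicities (the geometric multiplicity of λ is n − rank(A − λI), which equals the number of Jordan blocks for λ):
  λ = -3: algebraic multiplicity = 3, geometric multiplicity = 1

Determining the block sizes for each eigenvalue:
  λ = -3: one block (gm = 1), so the single block has size am = 3 → block sizes [3]

Assembling the blocks gives a Jordan form
J =
  [-3,  1,  0]
  [ 0, -3,  1]
  [ 0,  0, -3]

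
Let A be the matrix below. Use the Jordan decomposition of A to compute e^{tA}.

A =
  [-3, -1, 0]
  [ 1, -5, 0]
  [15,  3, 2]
e^{tA} =
  [t*exp(-4*t) + exp(-4*t), -t*exp(-4*t), 0]
  [t*exp(-4*t), -t*exp(-4*t) + exp(-4*t), 0]
  [-3*t*exp(-4*t) + 3*exp(2*t) - 3*exp(-4*t), 3*t*exp(-4*t), exp(2*t)]

Strategy: write A = P · J · P⁻¹ where J is a Jordan canonical form, so e^{tA} = P · e^{tJ} · P⁻¹, and e^{tJ} can be computed block-by-block.

A has Jordan form
J =
  [-4,  1, 0]
  [ 0, -4, 0]
  [ 0,  0, 2]
(up to reordering of blocks).

Per-block formulas:
  For a 2×2 Jordan block J_2(-4): exp(t · J_2(-4)) = e^(-4t)·(I + t·N), where N is the 2×2 nilpotent shift.
  For a 1×1 block at λ = 2: exp(t · [2]) = [e^(2t)].

After assembling e^{tJ} and conjugating by P, we get:

e^{tA} =
  [t*exp(-4*t) + exp(-4*t), -t*exp(-4*t), 0]
  [t*exp(-4*t), -t*exp(-4*t) + exp(-4*t), 0]
  [-3*t*exp(-4*t) + 3*exp(2*t) - 3*exp(-4*t), 3*t*exp(-4*t), exp(2*t)]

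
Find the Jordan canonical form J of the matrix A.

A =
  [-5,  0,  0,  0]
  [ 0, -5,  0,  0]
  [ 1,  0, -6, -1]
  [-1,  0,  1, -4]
J_2(-5) ⊕ J_1(-5) ⊕ J_1(-5)

The characteristic polynomial is
  det(x·I − A) = x^4 + 20*x^3 + 150*x^2 + 500*x + 625 = (x + 5)^4

Eigenvalues and multiplicities (the geometric multiplicity of λ is n − rank(A − λI), which equals the number of Jordan blocks for λ):
  λ = -5: algebraic multiplicity = 4, geometric multiplicity = 3

Determining the block sizes for each eigenvalue:
  λ = -5: 3 blocks summing to 4 forces exactly one block of size 2 and the rest size 1 → block sizes [2, 1, 1]

Assembling the blocks gives a Jordan form
J =
  [-5,  1,  0,  0]
  [ 0, -5,  0,  0]
  [ 0,  0, -5,  0]
  [ 0,  0,  0, -5]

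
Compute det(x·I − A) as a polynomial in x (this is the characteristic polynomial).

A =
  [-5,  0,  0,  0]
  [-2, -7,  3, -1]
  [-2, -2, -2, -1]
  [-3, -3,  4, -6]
x^4 + 20*x^3 + 150*x^2 + 500*x + 625

Expanding det(x·I − A) (e.g. by cofactor expansion or by noting that A is similar to its Jordan form J, which has the same characteristic polynomial as A) gives
  χ_A(x) = x^4 + 20*x^3 + 150*x^2 + 500*x + 625
which factors as (x + 5)^4. The eigenvalues (with algebraic multiplicities) are λ = -5 with multiplicity 4.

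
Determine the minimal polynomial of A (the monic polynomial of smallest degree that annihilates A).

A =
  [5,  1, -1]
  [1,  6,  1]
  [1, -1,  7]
x^3 - 18*x^2 + 108*x - 216

The characteristic polynomial is χ_A(x) = (x - 6)^3, so the eigenvalues are known. The minimal polynomial is
  m_A(x) = Π_λ (x − λ)^{k_λ}
where k_λ is the size of the *largest* Jordan block for λ (equivalently, the smallest k with (A − λI)^k v = 0 for every generalised eigenvector v of λ).

  λ = 6: largest Jordan block has size 3, contributing (x − 6)^3

So m_A(x) = (x - 6)^3 = x^3 - 18*x^2 + 108*x - 216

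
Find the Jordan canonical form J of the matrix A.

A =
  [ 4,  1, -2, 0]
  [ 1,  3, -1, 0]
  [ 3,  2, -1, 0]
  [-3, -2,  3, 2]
J_3(2) ⊕ J_1(2)

The characteristic polynomial is
  det(x·I − A) = x^4 - 8*x^3 + 24*x^2 - 32*x + 16 = (x - 2)^4

Eigenvalues and multiplicities (the geometric multiplicity of λ is n − rank(A − λI), which equals the number of Jordan blocks for λ):
  λ = 2: algebraic multiplicity = 4, geometric multiplicity = 2

Determining the block sizes for each eigenvalue:
  λ = 2: with am = 4 and gm = 2, the partition is not yet determined (e.g. several partitions of 4 into 2 parts exist). Let N = A − (2)·I. Computing rank(N^1) = 2, rank(N^2) = 1, rank(N^3) = 0; the number of blocks of size ≥ j is rank(N^{j−1}) − rank(N^j), giving [2, 1, 1]. So we have 1 block(s) of size 3, 1 block(s) of size 1 → block sizes [3, 1]

Assembling the blocks gives a Jordan form
J =
  [2, 1, 0, 0]
  [0, 2, 1, 0]
  [0, 0, 2, 0]
  [0, 0, 0, 2]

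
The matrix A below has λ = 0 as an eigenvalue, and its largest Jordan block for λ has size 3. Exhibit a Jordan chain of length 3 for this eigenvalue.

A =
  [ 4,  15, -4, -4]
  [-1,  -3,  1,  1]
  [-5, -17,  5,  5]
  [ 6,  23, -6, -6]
A Jordan chain for λ = 0 of length 3:
v_1 = (-3, 0, 2, -5)ᵀ
v_2 = (4, -1, -5, 6)ᵀ
v_3 = (1, 0, 0, 0)ᵀ

Let N = A − (0)·I. We want v_3 with N^3 v_3 = 0 but N^2 v_3 ≠ 0; then v_{j-1} := N · v_j for j = 3, …, 2.

Pick v_3 = (1, 0, 0, 0)ᵀ.
Then v_2 = N · v_3 = (4, -1, -5, 6)ᵀ.
Then v_1 = N · v_2 = (-3, 0, 2, -5)ᵀ.

Sanity check: (A − (0)·I) v_1 = (0, 0, 0, 0)ᵀ = 0. ✓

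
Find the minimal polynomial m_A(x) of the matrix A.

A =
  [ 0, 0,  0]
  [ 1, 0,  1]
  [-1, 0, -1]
x^2 + x

The characteristic polynomial is χ_A(x) = x^2*(x + 1), so the eigenvalues are known. The minimal polynomial is
  m_A(x) = Π_λ (x − λ)^{k_λ}
where k_λ is the size of the *largest* Jordan block for λ (equivalently, the smallest k with (A − λI)^k v = 0 for every generalised eigenvector v of λ).

  λ = -1: largest Jordan block has size 1, contributing (x + 1)
  λ = 0: largest Jordan block has size 1, contributing (x − 0)

So m_A(x) = x*(x + 1) = x^2 + x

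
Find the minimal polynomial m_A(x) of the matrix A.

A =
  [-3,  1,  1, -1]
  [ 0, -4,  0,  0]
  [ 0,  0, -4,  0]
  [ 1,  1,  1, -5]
x^2 + 8*x + 16

The characteristic polynomial is χ_A(x) = (x + 4)^4, so the eigenvalues are known. The minimal polynomial is
  m_A(x) = Π_λ (x − λ)^{k_λ}
where k_λ is the size of the *largest* Jordan block for λ (equivalently, the smallest k with (A − λI)^k v = 0 for every generalised eigenvector v of λ).

  λ = -4: largest Jordan block has size 2, contributing (x + 4)^2

So m_A(x) = (x + 4)^2 = x^2 + 8*x + 16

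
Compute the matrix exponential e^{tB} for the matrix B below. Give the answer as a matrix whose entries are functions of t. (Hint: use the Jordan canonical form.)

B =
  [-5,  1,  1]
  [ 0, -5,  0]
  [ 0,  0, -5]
e^{tB} =
  [exp(-5*t), t*exp(-5*t), t*exp(-5*t)]
  [0, exp(-5*t), 0]
  [0, 0, exp(-5*t)]

Strategy: write B = P · J · P⁻¹ where J is a Jordan canonical form, so e^{tB} = P · e^{tJ} · P⁻¹, and e^{tJ} can be computed block-by-block.

B has Jordan form
J =
  [-5,  1,  0]
  [ 0, -5,  0]
  [ 0,  0, -5]
(up to reordering of blocks).

Per-block formulas:
  For a 1×1 block at λ = -5: exp(t · [-5]) = [e^(-5t)].
  For a 2×2 Jordan block J_2(-5): exp(t · J_2(-5)) = e^(-5t)·(I + t·N), where N is the 2×2 nilpotent shift.

After assembling e^{tJ} and conjugating by P, we get:

e^{tB} =
  [exp(-5*t), t*exp(-5*t), t*exp(-5*t)]
  [0, exp(-5*t), 0]
  [0, 0, exp(-5*t)]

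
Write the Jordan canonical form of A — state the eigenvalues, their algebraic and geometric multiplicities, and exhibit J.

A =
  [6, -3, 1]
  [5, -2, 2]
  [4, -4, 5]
J_3(3)

The characteristic polynomial is
  det(x·I − A) = x^3 - 9*x^2 + 27*x - 27 = (x - 3)^3

Eigenvalues and multiplicities (the geometric multiplicity of λ is n − rank(A − λI), which equals the number of Jordan blocks for λ):
  λ = 3: algebraic multiplicity = 3, geometric multiplicity = 1

Determining the block sizes for each eigenvalue:
  λ = 3: one block (gm = 1), so the single block has size am = 3 → block sizes [3]

Assembling the blocks gives a Jordan form
J =
  [3, 1, 0]
  [0, 3, 1]
  [0, 0, 3]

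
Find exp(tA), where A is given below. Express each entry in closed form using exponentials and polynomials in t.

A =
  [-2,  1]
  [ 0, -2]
e^{tA} =
  [exp(-2*t), t*exp(-2*t)]
  [0, exp(-2*t)]

Strategy: write A = P · J · P⁻¹ where J is a Jordan canonical form, so e^{tA} = P · e^{tJ} · P⁻¹, and e^{tJ} can be computed block-by-block.

A has Jordan form
J =
  [-2,  1]
  [ 0, -2]
(up to reordering of blocks).

Per-block formulas:
  For a 2×2 Jordan block J_2(-2): exp(t · J_2(-2)) = e^(-2t)·(I + t·N), where N is the 2×2 nilpotent shift.

After assembling e^{tJ} and conjugating by P, we get:

e^{tA} =
  [exp(-2*t), t*exp(-2*t)]
  [0, exp(-2*t)]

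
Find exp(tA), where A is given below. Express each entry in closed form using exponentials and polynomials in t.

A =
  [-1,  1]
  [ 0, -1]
e^{tA} =
  [exp(-t), t*exp(-t)]
  [0, exp(-t)]

Strategy: write A = P · J · P⁻¹ where J is a Jordan canonical form, so e^{tA} = P · e^{tJ} · P⁻¹, and e^{tJ} can be computed block-by-block.

A has Jordan form
J =
  [-1,  1]
  [ 0, -1]
(up to reordering of blocks).

Per-block formulas:
  For a 2×2 Jordan block J_2(-1): exp(t · J_2(-1)) = e^(-1t)·(I + t·N), where N is the 2×2 nilpotent shift.

After assembling e^{tJ} and conjugating by P, we get:

e^{tA} =
  [exp(-t), t*exp(-t)]
  [0, exp(-t)]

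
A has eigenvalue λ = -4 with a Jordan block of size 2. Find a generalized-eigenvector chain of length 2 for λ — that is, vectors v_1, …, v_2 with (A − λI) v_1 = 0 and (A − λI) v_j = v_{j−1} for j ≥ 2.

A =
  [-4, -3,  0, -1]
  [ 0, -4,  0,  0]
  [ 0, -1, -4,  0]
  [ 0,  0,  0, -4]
A Jordan chain for λ = -4 of length 2:
v_1 = (-3, 0, -1, 0)ᵀ
v_2 = (0, 1, 0, 0)ᵀ

Let N = A − (-4)·I. We want v_2 with N^2 v_2 = 0 but N^1 v_2 ≠ 0; then v_{j-1} := N · v_j for j = 2, …, 2.

Pick v_2 = (0, 1, 0, 0)ᵀ.
Then v_1 = N · v_2 = (-3, 0, -1, 0)ᵀ.

Sanity check: (A − (-4)·I) v_1 = (0, 0, 0, 0)ᵀ = 0. ✓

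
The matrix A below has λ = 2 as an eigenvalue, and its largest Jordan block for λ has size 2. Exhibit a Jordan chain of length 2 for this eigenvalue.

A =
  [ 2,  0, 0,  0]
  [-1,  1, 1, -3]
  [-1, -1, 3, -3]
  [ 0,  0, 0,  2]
A Jordan chain for λ = 2 of length 2:
v_1 = (0, -1, -1, 0)ᵀ
v_2 = (1, 0, 0, 0)ᵀ

Let N = A − (2)·I. We want v_2 with N^2 v_2 = 0 but N^1 v_2 ≠ 0; then v_{j-1} := N · v_j for j = 2, …, 2.

Pick v_2 = (1, 0, 0, 0)ᵀ.
Then v_1 = N · v_2 = (0, -1, -1, 0)ᵀ.

Sanity check: (A − (2)·I) v_1 = (0, 0, 0, 0)ᵀ = 0. ✓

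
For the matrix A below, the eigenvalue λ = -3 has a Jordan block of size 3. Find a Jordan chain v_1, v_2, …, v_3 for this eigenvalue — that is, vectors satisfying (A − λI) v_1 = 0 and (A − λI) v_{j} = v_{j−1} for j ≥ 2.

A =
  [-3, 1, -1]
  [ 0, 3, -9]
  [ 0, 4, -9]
A Jordan chain for λ = -3 of length 3:
v_1 = (2, 0, 0)ᵀ
v_2 = (1, 6, 4)ᵀ
v_3 = (0, 1, 0)ᵀ

Let N = A − (-3)·I. We want v_3 with N^3 v_3 = 0 but N^2 v_3 ≠ 0; then v_{j-1} := N · v_j for j = 3, …, 2.

Pick v_3 = (0, 1, 0)ᵀ.
Then v_2 = N · v_3 = (1, 6, 4)ᵀ.
Then v_1 = N · v_2 = (2, 0, 0)ᵀ.

Sanity check: (A − (-3)·I) v_1 = (0, 0, 0)ᵀ = 0. ✓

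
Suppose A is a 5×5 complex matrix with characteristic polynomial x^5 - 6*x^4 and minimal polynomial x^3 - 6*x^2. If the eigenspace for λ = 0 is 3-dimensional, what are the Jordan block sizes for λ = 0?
Block sizes for λ = 0: [2, 1, 1]

Step 1 — from the characteristic polynomial, algebraic multiplicity of λ = 0 is 4. From dim ker(A − (0)·I) = 3, there are exactly 3 Jordan blocks for λ = 0.
Step 2 — from the minimal polynomial, the factor (x − 0)^2 tells us the largest block for λ = 0 has size 2.
Step 3 — with total size 4, 3 blocks, and largest block 2, the block sizes (in nonincreasing order) are [2, 1, 1].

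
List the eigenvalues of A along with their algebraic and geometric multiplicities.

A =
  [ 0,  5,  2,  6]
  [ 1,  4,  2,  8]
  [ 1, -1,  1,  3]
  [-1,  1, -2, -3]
λ = -1: alg = 3, geom = 1; λ = 5: alg = 1, geom = 1

Step 1 — factor the characteristic polynomial to read off the algebraic multiplicities:
  χ_A(x) = (x - 5)*(x + 1)^3

Step 2 — compute geometric multiplicities via the rank-nullity identity g(λ) = n − rank(A − λI):
  rank(A − (-1)·I) = 3, so dim ker(A − (-1)·I) = n − 3 = 1
  rank(A − (5)·I) = 3, so dim ker(A − (5)·I) = n − 3 = 1

Summary:
  λ = -1: algebraic multiplicity = 3, geometric multiplicity = 1
  λ = 5: algebraic multiplicity = 1, geometric multiplicity = 1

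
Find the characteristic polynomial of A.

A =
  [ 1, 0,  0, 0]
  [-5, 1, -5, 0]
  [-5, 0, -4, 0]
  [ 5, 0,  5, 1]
x^4 + x^3 - 9*x^2 + 11*x - 4

Expanding det(x·I − A) (e.g. by cofactor expansion or by noting that A is similar to its Jordan form J, which has the same characteristic polynomial as A) gives
  χ_A(x) = x^4 + x^3 - 9*x^2 + 11*x - 4
which factors as (x - 1)^3*(x + 4). The eigenvalues (with algebraic multiplicities) are λ = -4 with multiplicity 1, λ = 1 with multiplicity 3.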